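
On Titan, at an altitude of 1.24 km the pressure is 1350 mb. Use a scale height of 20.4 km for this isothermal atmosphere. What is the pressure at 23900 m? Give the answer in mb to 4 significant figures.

P ≈ 444.6 mb

Between two levels, P₂ = P₁ exp(−Δz/H) with Δz = z₂ − z₁.
Δz = 23900 − 1240.0 = 22660 m; Δz/H = 22660/20400 = 1.1108.
P₂ = 1350 × exp(−1.1108) = 1350 × 0.32930 = 444.55 mb.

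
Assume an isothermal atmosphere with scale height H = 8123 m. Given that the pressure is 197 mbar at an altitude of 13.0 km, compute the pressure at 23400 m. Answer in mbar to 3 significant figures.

P ≈ 54.8 mbar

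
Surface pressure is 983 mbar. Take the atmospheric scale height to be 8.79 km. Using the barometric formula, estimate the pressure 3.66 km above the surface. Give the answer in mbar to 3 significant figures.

Barometric formula: P = P₀ exp(−z/H).
z/H = 3660.0/8790.0 = 0.41638; exp(−0.41638) = 0.65943.
P = 983 × 0.65943 = 648.22 mbar.

P ≈ 648 mbar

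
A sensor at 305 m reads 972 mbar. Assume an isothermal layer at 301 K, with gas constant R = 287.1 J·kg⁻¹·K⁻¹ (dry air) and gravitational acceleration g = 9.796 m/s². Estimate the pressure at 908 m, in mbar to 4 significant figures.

Scale height: H = RT/g = 287.1 × 301 / 9.796 = 8821.7 m.
Between two levels, P₂ = P₁ exp(−Δz/H) with Δz = z₂ − z₁.
Δz = 908.00 − 305.00 = 603.00 m; Δz/H = 603.00/8821.7 = 0.068354.
P₂ = 972 × exp(−0.068354) = 972 × 0.93393 = 907.78 mbar.

P ≈ 907.8 mbar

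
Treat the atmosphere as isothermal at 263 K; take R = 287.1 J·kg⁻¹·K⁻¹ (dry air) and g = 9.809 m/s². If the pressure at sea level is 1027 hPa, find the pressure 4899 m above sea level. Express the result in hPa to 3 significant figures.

P ≈ 543 hPa

Scale height: H = RT/g = 287.1 × 263 / 9.809 = 7697.8 m.
Barometric formula: P = P₀ exp(−z/H).
z/H = 4899.0/7697.8 = 0.63642; exp(−0.63642) = 0.52918.
P = 1027 × 0.52918 = 543.47 hPa.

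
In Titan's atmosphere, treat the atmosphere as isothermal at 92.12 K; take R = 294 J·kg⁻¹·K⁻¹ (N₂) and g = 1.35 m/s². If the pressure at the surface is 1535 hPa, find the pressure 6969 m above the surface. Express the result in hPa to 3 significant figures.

P ≈ 1080 hPa

Scale height: H = RT/g = 294 × 92.12 / 1.35 = 20062 m.
Barometric formula: P = P₀ exp(−z/H).
z/H = 6969.0/20062 = 0.34737; exp(−0.34737) = 0.70654.
P = 1535 × 0.70654 = 1084.5 hPa.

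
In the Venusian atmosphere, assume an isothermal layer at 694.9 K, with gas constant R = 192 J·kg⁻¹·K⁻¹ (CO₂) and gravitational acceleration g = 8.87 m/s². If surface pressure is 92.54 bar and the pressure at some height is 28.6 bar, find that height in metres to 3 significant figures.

z ≈ 17700 m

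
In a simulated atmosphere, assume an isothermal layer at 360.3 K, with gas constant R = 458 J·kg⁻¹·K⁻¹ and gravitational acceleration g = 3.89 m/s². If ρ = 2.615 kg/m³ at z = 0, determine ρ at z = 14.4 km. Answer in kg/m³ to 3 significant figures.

ρ ≈ 1.86 kg/m³

Scale height: H = RT/g = 458 × 360.3 / 3.89 = 42421 m.
In an isothermal atmosphere, density decays like pressure: ρ = ρ₀ exp(−z/H).
z/H = 14400/42421 = 0.33945; exp(−0.33945) = 0.71216.
ρ = 2.615 × 0.71216 = 1.8623 kg/m³.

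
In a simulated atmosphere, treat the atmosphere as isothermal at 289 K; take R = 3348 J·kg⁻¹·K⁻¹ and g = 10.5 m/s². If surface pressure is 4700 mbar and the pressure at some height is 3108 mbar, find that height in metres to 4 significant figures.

z ≈ 38110 m

Scale height: H = RT/g = 3348 × 289 / 10.5 = 92150 m.
Invert the barometric formula: z = H ln(P₀/P).
P₀/P = 4700/3108 = 1.5122; ln(1.5122) = 0.41357.
z = 92150 × 0.41357 = 38110 m.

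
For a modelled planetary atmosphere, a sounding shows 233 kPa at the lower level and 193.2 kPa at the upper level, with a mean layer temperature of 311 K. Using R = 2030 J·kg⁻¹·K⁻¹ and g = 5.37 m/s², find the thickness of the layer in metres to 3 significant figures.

Hypsometric equation: Δz = (R T̄/g) ln(P₁/P₂).
R T̄/g = 2030 × 311 / 5.37 = 117570 m.
ln(233/193.2) = ln(1.2060) = 0.18731.
Δz = 117570 × 0.18731 = 22022 m.

Δz ≈ 22000 m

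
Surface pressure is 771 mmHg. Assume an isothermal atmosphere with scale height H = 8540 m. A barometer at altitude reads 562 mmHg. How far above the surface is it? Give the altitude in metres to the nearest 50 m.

Invert the barometric formula: z = H ln(P₀/P).
P₀/P = 771/562 = 1.3719; ln(1.3719) = 0.31620.
z = 8540.0 × 0.31620 = 2700.3 m.

z ≈ 2700 m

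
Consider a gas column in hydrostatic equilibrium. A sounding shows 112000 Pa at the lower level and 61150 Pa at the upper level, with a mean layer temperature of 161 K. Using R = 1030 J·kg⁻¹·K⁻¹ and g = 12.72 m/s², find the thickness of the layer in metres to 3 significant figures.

Δz ≈ 7890 m

Hypsometric equation: Δz = (R T̄/g) ln(P₁/P₂).
R T̄/g = 1030 × 161 / 12.72 = 13037 m.
ln(112000/61150) = ln(1.8316) = 0.60519.
Δz = 13037 × 0.60519 = 7889.9 m.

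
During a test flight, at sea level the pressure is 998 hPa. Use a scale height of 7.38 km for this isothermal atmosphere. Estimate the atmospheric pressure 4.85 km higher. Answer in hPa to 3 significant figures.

P ≈ 517 hPa

Barometric formula: P = P₀ exp(−z/H).
z/H = 4850.0/7380.0 = 0.65718; exp(−0.65718) = 0.51831.
P = 998 × 0.51831 = 517.27 hPa.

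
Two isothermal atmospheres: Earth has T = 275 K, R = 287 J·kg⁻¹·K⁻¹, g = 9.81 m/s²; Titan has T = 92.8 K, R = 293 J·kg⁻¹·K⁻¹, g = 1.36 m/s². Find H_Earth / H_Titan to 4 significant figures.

H = RT/g for each body.
H_Earth = 287 × 275 / 9.81 = 8045.4 m.
H_Titan = 293 × 92.8 / 1.36 = 19993 m.
H_Earth/H_Titan = 8045.4/19993 = 0.40241.

H_Earth/H_Titan ≈ 0.4024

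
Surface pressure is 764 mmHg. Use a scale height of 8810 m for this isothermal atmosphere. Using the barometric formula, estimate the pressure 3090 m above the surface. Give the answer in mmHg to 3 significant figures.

P ≈ 538 mmHg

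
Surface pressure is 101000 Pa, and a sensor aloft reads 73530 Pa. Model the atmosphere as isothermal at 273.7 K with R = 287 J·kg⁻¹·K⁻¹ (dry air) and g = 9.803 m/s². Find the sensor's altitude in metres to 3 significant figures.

z ≈ 2540 m

Scale height: H = RT/g = 287 × 273.7 / 9.803 = 8013.0 m.
Invert the barometric formula: z = H ln(P₀/P).
P₀/P = 101000/73530 = 1.3736; ln(1.3736) = 0.31744.
z = 8013.0 × 0.31744 = 2543.6 m.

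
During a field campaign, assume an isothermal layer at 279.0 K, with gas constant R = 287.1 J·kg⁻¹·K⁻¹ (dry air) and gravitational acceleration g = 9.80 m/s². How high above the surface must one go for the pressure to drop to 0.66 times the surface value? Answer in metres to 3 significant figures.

z ≈ 3400 m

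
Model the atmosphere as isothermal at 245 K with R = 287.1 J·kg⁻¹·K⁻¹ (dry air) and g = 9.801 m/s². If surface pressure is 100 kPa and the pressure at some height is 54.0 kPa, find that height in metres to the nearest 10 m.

Scale height: H = RT/g = 287.1 × 245 / 9.801 = 7176.8 m.
Invert the barometric formula: z = H ln(P₀/P).
P₀/P = 100/54.0 = 1.8519; ln(1.8519) = 0.61621.
z = 7176.8 × 0.61621 = 4422.4 m.

z ≈ 4420 m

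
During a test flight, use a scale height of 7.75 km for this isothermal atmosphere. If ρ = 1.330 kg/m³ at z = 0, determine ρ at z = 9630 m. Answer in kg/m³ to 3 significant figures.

In an isothermal atmosphere, density decays like pressure: ρ = ρ₀ exp(−z/H).
z/H = 9630.0/7750.0 = 1.2426; exp(−1.2426) = 0.28863.
ρ = 1.330 × 0.28863 = 0.38388 kg/m³.

ρ ≈ 0.384 kg/m³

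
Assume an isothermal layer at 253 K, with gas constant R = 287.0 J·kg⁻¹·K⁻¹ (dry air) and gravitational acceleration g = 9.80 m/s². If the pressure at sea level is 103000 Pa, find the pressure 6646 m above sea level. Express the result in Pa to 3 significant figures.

Scale height: H = RT/g = 287.0 × 253 / 9.80 = 7409.3 m.
Barometric formula: P = P₀ exp(−z/H).
z/H = 6646.0/7409.3 = 0.89698; exp(−0.89698) = 0.40780.
P = 103000 × 0.40780 = 42003 Pa.

P ≈ 42000 Pa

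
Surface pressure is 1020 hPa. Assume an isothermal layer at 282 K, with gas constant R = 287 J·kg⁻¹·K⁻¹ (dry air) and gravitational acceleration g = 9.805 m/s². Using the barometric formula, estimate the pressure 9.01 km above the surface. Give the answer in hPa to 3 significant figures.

Scale height: H = RT/g = 287 × 282 / 9.805 = 8254.4 m.
Barometric formula: P = P₀ exp(−z/H).
z/H = 9010.0/8254.4 = 1.0915; exp(−1.0915) = 0.33571.
P = 1020 × 0.33571 = 342.42 hPa.

P ≈ 342 hPa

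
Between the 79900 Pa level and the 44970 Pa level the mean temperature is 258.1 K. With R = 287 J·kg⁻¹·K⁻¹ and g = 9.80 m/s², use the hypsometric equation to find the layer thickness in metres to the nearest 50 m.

Δz ≈ 4350 m

Hypsometric equation: Δz = (R T̄/g) ln(P₁/P₂).
R T̄/g = 287 × 258.1 / 9.80 = 7558.6 m.
ln(79900/44970) = ln(1.7767) = 0.57476.
Δz = 7558.6 × 0.57476 = 4344.4 m.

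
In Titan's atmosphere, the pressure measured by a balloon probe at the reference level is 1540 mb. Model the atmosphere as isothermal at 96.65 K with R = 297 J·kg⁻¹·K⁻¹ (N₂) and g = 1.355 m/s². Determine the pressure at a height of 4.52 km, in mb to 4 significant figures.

P ≈ 1244 mb

Scale height: H = RT/g = 297 × 96.65 / 1.355 = 21185 m.
Barometric formula: P = P₀ exp(−z/H).
z/H = 4520.0/21185 = 0.21336; exp(−0.21336) = 0.80787.
P = 1540 × 0.80787 = 1244.1 mb.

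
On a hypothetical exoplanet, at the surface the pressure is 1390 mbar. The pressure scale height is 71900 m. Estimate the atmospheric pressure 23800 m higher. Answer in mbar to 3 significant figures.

P ≈ 998 mbar

Barometric formula: P = P₀ exp(−z/H).
z/H = 23800/71900 = 0.33102; exp(−0.33102) = 0.71819.
P = 1390 × 0.71819 = 998.28 mbar.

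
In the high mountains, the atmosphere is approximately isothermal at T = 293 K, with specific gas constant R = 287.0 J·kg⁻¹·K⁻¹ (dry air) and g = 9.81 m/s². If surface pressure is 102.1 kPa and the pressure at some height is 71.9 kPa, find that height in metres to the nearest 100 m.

Scale height: H = RT/g = 287.0 × 293 / 9.81 = 8572.0 m.
Invert the barometric formula: z = H ln(P₀/P).
P₀/P = 102.1/71.9 = 1.4200; ln(1.4200) = 0.35066.
z = 8572.0 × 0.35066 = 3005.9 m.

z ≈ 3000 m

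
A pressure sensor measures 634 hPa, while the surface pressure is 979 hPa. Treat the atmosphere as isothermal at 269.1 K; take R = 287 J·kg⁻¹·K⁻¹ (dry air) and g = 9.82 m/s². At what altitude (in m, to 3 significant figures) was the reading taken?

Scale height: H = RT/g = 287 × 269.1 / 9.82 = 7864.7 m.
Invert the barometric formula: z = H ln(P₀/P).
P₀/P = 979/634 = 1.5442; ln(1.5442) = 0.43451.
z = 7864.7 × 0.43451 = 3417.3 m.

z ≈ 3420 m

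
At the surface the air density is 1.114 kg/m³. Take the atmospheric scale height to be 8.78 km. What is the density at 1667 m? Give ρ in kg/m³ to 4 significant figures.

ρ ≈ 0.9214 kg/m³

In an isothermal atmosphere, density decays like pressure: ρ = ρ₀ exp(−z/H).
z/H = 1667.0/8780.0 = 0.18986; exp(−0.18986) = 0.82707.
ρ = 1.114 × 0.82707 = 0.92136 kg/m³.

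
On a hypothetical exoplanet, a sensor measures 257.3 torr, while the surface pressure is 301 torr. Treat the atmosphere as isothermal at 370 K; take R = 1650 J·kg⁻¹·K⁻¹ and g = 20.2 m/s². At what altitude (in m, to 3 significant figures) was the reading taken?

Scale height: H = RT/g = 1650 × 370 / 20.2 = 30223 m.
Invert the barometric formula: z = H ln(P₀/P).
P₀/P = 301/257.3 = 1.1698; ln(1.1698) = 0.15683.
z = 30223 × 0.15683 = 4739.9 m.

z ≈ 4740 m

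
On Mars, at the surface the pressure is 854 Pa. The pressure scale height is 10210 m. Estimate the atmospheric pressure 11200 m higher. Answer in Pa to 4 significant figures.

P ≈ 285.1 Pa

Barometric formula: P = P₀ exp(−z/H).
z/H = 11200/10210 = 1.0970; exp(−1.0970) = 0.33387.
P = 854 × 0.33387 = 285.12 Pa.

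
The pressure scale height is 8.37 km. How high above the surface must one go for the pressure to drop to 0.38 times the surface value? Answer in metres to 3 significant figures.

z ≈ 8100 m

Set P/P₀ = exp(−z/H) = 0.38, so z = −H ln(0.38).
−ln(0.38) = 0.96758; z = 8370.0 × 0.96758 = 8098.6 m.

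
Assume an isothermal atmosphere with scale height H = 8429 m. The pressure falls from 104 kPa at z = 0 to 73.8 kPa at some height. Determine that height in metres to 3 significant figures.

z ≈ 2890 m

Invert the barometric formula: z = H ln(P₀/P).
P₀/P = 104/73.8 = 1.4092; ln(1.4092) = 0.34302.
z = 8429.0 × 0.34302 = 2891.3 m.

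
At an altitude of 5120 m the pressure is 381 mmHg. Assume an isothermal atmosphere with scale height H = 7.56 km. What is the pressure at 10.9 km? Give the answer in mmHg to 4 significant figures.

Between two levels, P₂ = P₁ exp(−Δz/H) with Δz = z₂ − z₁.
Δz = 10900 − 5120.0 = 5780.0 m; Δz/H = 5780.0/7560.0 = 0.76455.
P₂ = 381 × exp(−0.76455) = 381 × 0.46554 = 177.37 mmHg.

P ≈ 177.4 mmHg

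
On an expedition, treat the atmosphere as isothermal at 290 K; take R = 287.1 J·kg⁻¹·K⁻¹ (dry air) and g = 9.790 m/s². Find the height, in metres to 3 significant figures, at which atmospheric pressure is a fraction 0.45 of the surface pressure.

z ≈ 6790 m

Scale height: H = RT/g = 287.1 × 290 / 9.790 = 8504.5 m.
Set P/P₀ = exp(−z/H) = 0.45, so z = −H ln(0.45).
−ln(0.45) = 0.79851; z = 8504.5 × 0.79851 = 6790.9 m.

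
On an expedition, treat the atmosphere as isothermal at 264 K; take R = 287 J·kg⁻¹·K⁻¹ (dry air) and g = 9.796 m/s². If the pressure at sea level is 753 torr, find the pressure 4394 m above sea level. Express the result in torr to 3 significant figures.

P ≈ 427 torr

Scale height: H = RT/g = 287 × 264 / 9.796 = 7734.6 m.
Barometric formula: P = P₀ exp(−z/H).
z/H = 4394.0/7734.6 = 0.56810; exp(−0.56810) = 0.56660.
P = 753 × 0.56660 = 426.65 torr.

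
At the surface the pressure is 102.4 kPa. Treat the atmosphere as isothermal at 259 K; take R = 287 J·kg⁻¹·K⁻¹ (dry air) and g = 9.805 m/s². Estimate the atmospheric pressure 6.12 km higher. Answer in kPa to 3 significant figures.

P ≈ 45.7 kPa

Scale height: H = RT/g = 287 × 259 / 9.805 = 7581.1 m.
Barometric formula: P = P₀ exp(−z/H).
z/H = 6120.0/7581.1 = 0.80727; exp(−0.80727) = 0.44607.
P = 102.4 × 0.44607 = 45.678 kPa.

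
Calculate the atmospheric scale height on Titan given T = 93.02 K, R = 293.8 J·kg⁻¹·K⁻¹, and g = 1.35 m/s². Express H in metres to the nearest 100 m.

The scale height of an isothermal atmosphere is H = RT/g.
H = 293.8 × 93.02 / 1.35 = 27329/1.35 = 20244 m.

H ≈ 20200 m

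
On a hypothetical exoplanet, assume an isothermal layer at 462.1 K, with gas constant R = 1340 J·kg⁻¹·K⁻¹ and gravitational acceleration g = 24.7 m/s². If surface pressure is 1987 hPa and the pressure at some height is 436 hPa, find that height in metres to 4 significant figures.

z ≈ 38020 m

Scale height: H = RT/g = 1340 × 462.1 / 24.7 = 25069 m.
Invert the barometric formula: z = H ln(P₀/P).
P₀/P = 1987/436 = 4.5573; ln(4.5573) = 1.5167.
z = 25069 × 1.5167 = 38022 m.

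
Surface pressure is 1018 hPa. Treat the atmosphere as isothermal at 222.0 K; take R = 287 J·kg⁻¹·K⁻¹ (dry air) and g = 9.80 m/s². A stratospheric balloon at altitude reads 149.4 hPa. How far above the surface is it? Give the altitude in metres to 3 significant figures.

Scale height: H = RT/g = 287 × 222.0 / 9.80 = 6501.4 m.
Invert the barometric formula: z = H ln(P₀/P).
P₀/P = 1018/149.4 = 6.8139; ln(6.8139) = 1.9190.
z = 6501.4 × 1.9190 = 12476 m.

z ≈ 12500 m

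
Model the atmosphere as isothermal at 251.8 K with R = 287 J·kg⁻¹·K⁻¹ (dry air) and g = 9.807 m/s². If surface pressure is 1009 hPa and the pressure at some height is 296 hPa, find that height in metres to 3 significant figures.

z ≈ 9040 m

Scale height: H = RT/g = 287 × 251.8 / 9.807 = 7368.9 m.
Invert the barometric formula: z = H ln(P₀/P).
P₀/P = 1009/296 = 3.4088; ln(3.4088) = 1.2264.
z = 7368.9 × 1.2264 = 9037.2 m.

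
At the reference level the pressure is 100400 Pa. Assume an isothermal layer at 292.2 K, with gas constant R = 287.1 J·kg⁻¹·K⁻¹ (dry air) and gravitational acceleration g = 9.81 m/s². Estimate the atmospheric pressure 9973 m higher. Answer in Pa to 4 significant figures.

P ≈ 31280 Pa

Scale height: H = RT/g = 287.1 × 292.2 / 9.81 = 8551.5 m.
Barometric formula: P = P₀ exp(−z/H).
z/H = 9973.0/8551.5 = 1.1662; exp(−1.1662) = 0.31155.
P = 100400 × 0.31155 = 31280 Pa.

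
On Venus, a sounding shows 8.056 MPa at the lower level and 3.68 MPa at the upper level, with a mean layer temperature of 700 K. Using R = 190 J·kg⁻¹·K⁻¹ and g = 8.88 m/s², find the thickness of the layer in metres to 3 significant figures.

Δz ≈ 11700 m

Hypsometric equation: Δz = (R T̄/g) ln(P₁/P₂).
R T̄/g = 190 × 700 / 8.88 = 14977 m.
ln(8.056/3.68) = ln(2.1891) = 0.78349.
Δz = 14977 × 0.78349 = 11734 m.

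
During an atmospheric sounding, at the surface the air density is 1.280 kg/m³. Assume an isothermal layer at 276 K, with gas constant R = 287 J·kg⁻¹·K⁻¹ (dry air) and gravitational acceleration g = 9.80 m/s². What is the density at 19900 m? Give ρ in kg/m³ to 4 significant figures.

Scale height: H = RT/g = 287 × 276 / 9.80 = 8082.9 m.
In an isothermal atmosphere, density decays like pressure: ρ = ρ₀ exp(−z/H).
z/H = 19900/8082.9 = 2.4620; exp(−2.4620) = 0.085264.
ρ = 1.280 × 0.085264 = 0.10914 kg/m³.

ρ ≈ 0.1091 kg/m³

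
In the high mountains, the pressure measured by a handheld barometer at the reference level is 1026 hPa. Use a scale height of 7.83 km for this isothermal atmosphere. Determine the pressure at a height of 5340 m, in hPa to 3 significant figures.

P ≈ 519 hPa

Barometric formula: P = P₀ exp(−z/H).
z/H = 5340.0/7830.0 = 0.68199; exp(−0.68199) = 0.50561.
P = 1026 × 0.50561 = 518.76 hPa.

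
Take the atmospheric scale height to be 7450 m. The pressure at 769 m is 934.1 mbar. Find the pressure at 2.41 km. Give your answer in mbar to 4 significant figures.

P ≈ 749.4 mbar

Between two levels, P₂ = P₁ exp(−Δz/H) with Δz = z₂ − z₁.
Δz = 2410.0 − 769.00 = 1641.0 m; Δz/H = 1641.0/7450.0 = 0.22027.
P₂ = 934.1 × exp(−0.22027) = 934.1 × 0.80230 = 749.43 mbar.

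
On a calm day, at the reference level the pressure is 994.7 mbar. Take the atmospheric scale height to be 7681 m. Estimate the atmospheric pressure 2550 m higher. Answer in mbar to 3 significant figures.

Barometric formula: P = P₀ exp(−z/H).
z/H = 2550.0/7681.0 = 0.33199; exp(−0.33199) = 0.71749.
P = 994.7 × 0.71749 = 713.69 mbar.

P ≈ 714 mbar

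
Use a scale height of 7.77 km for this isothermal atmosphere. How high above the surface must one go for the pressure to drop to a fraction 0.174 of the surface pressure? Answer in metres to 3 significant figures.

z ≈ 13600 m

Set P/P₀ = exp(−z/H) = 0.174, so z = −H ln(0.174).
−ln(0.174) = 1.7487; z = 7770.0 × 1.7487 = 13587 m.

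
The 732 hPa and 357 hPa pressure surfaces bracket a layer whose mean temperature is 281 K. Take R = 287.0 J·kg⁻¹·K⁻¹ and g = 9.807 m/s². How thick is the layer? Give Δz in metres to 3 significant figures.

Hypsometric equation: Δz = (R T̄/g) ln(P₁/P₂).
R T̄/g = 287.0 × 281 / 9.807 = 8223.4 m.
ln(732/357) = ln(2.0504) = 0.71803.
Δz = 8223.4 × 0.71803 = 5904.6 m.

Δz ≈ 5900 m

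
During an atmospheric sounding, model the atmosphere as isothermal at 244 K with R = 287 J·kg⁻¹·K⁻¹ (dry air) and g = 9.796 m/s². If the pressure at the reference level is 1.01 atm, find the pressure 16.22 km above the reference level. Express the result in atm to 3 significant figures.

Scale height: H = RT/g = 287 × 244 / 9.796 = 7148.6 m.
Barometric formula: P = P₀ exp(−z/H).
z/H = 16220/7148.6 = 2.2690; exp(−2.2690) = 0.10342.
P = 1.01 × 0.10342 = 0.10445 atm.

P ≈ 0.104 atm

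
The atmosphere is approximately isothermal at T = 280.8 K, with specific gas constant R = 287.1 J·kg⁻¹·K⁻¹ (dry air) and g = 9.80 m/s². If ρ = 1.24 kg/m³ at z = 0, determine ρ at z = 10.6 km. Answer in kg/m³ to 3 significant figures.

ρ ≈ 0.342 kg/m³

Scale height: H = RT/g = 287.1 × 280.8 / 9.80 = 8226.3 m.
In an isothermal atmosphere, density decays like pressure: ρ = ρ₀ exp(−z/H).
z/H = 10600/8226.3 = 1.2886; exp(−1.2886) = 0.27566.
ρ = 1.24 × 0.27566 = 0.34182 kg/m³.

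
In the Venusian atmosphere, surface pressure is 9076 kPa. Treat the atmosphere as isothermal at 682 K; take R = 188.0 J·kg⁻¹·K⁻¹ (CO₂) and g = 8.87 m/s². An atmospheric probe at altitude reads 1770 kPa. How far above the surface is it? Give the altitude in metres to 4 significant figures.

z ≈ 23630 m

Scale height: H = RT/g = 188.0 × 682 / 8.87 = 14455 m.
Invert the barometric formula: z = H ln(P₀/P).
P₀/P = 9076/1770 = 5.1277; ln(5.1277) = 1.6347.
z = 14455 × 1.6347 = 23630 m.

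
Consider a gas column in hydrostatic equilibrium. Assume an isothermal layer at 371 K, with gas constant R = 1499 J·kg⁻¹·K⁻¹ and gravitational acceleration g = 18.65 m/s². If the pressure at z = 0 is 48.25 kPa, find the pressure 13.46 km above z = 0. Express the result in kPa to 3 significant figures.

Scale height: H = RT/g = 1499 × 371 / 18.65 = 29819 m.
Barometric formula: P = P₀ exp(−z/H).
z/H = 13460/29819 = 0.45139; exp(−0.45139) = 0.63674.
P = 48.25 × 0.63674 = 30.723 kPa.

P ≈ 30.7 kPa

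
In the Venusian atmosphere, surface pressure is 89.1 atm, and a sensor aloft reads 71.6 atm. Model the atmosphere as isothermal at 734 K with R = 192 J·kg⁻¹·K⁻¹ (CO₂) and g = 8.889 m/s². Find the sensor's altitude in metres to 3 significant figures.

z ≈ 3470 m

Scale height: H = RT/g = 192 × 734 / 8.889 = 15854 m.
Invert the barometric formula: z = H ln(P₀/P).
P₀/P = 89.1/71.6 = 1.2444; ln(1.2444) = 0.21865.
z = 15854 × 0.21865 = 3466.5 m.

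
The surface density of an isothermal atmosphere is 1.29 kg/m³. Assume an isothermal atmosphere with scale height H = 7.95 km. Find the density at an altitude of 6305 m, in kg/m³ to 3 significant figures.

ρ ≈ 0.584 kg/m³

In an isothermal atmosphere, density decays like pressure: ρ = ρ₀ exp(−z/H).
z/H = 6305.0/7950.0 = 0.79308; exp(−0.79308) = 0.45245.
ρ = 1.29 × 0.45245 = 0.58366 kg/m³.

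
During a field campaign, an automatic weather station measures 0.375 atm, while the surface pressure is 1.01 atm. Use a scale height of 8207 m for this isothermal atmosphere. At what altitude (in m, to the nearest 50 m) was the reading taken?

Invert the barometric formula: z = H ln(P₀/P).
P₀/P = 1.01/0.375 = 2.6933; ln(2.6933) = 0.99077.
z = 8207.0 × 0.99077 = 8131.2 m.

z ≈ 8150 m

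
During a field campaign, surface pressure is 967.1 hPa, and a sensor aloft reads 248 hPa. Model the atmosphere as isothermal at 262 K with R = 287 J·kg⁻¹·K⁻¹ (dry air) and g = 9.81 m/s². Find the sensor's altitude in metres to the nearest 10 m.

Scale height: H = RT/g = 287 × 262 / 9.81 = 7665.0 m.
Invert the barometric formula: z = H ln(P₀/P).
P₀/P = 967.1/248 = 3.8996; ln(3.8996) = 1.3609.
z = 7665.0 × 1.3609 = 10431 m.

z ≈ 10430 m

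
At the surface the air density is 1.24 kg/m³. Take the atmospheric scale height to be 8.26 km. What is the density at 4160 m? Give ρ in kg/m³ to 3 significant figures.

ρ ≈ 0.749 kg/m³

In an isothermal atmosphere, density decays like pressure: ρ = ρ₀ exp(−z/H).
z/H = 4160.0/8260.0 = 0.50363; exp(−0.50363) = 0.60433.
ρ = 1.24 × 0.60433 = 0.74937 kg/m³.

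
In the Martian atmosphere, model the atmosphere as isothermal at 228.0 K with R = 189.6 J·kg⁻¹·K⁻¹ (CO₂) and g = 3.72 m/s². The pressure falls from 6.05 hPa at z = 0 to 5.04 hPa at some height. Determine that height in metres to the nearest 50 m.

Scale height: H = RT/g = 189.6 × 228.0 / 3.72 = 11621 m.
Invert the barometric formula: z = H ln(P₀/P).
P₀/P = 6.05/5.04 = 1.2004; ln(1.2004) = 0.18265.
z = 11621 × 0.18265 = 2122.6 m.

z ≈ 2100 m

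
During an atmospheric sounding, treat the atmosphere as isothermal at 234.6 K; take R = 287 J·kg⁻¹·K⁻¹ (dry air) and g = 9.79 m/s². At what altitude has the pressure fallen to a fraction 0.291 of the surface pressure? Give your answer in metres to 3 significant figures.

z ≈ 8490 m

Scale height: H = RT/g = 287 × 234.6 / 9.79 = 6877.4 m.
Set P/P₀ = exp(−z/H) = 0.291, so z = −H ln(0.291).
−ln(0.291) = 1.2344; z = 6877.4 × 1.2344 = 8489.5 m.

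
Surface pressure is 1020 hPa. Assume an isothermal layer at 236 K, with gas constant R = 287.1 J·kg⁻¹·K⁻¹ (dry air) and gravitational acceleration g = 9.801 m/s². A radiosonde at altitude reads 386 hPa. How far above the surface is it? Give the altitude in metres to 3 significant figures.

z ≈ 6720 m

Scale height: H = RT/g = 287.1 × 236 / 9.801 = 6913.1 m.
Invert the barometric formula: z = H ln(P₀/P).
P₀/P = 1020/386 = 2.6425; ln(2.6425) = 0.97173.
z = 6913.1 × 0.97173 = 6717.7 m.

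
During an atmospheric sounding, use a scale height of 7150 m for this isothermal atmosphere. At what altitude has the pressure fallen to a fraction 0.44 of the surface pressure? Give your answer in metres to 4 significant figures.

z ≈ 5870 m

Set P/P₀ = exp(−z/H) = 0.44, so z = −H ln(0.44).
−ln(0.44) = 0.82098; z = 7150.0 × 0.82098 = 5870.0 m.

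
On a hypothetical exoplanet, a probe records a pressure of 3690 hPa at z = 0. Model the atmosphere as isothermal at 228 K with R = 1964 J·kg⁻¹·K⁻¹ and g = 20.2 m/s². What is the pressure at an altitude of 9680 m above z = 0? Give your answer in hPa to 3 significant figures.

Scale height: H = RT/g = 1964 × 228 / 20.2 = 22168 m.
Barometric formula: P = P₀ exp(−z/H).
z/H = 9680.0/22168 = 0.43667; exp(−0.43667) = 0.64618.
P = 3690 × 0.64618 = 2384.4 hPa.

P ≈ 2380 hPa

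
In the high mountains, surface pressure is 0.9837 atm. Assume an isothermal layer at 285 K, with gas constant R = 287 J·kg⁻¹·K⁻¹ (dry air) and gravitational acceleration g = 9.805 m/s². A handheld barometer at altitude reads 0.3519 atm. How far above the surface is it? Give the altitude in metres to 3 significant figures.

z ≈ 8580 m

Scale height: H = RT/g = 287 × 285 / 9.805 = 8342.2 m.
Invert the barometric formula: z = H ln(P₀/P).
P₀/P = 0.9837/0.3519 = 2.7954; ln(2.7954) = 1.0280.
z = 8342.2 × 1.0280 = 8575.8 m.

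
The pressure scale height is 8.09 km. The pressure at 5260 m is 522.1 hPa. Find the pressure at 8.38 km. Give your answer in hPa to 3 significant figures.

P ≈ 355 hPa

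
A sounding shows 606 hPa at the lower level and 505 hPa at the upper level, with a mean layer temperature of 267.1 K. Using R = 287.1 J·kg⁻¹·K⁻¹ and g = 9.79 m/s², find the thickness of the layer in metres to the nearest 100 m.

Δz ≈ 1400 m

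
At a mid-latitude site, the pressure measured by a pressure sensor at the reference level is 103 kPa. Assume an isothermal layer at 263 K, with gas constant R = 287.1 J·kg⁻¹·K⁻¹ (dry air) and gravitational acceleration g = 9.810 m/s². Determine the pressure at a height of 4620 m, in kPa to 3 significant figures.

P ≈ 56.5 kPa

Scale height: H = RT/g = 287.1 × 263 / 9.810 = 7697.0 m.
Barometric formula: P = P₀ exp(−z/H).
z/H = 4620.0/7697.0 = 0.60023; exp(−0.60023) = 0.54869.
P = 103 × 0.54869 = 56.515 kPa.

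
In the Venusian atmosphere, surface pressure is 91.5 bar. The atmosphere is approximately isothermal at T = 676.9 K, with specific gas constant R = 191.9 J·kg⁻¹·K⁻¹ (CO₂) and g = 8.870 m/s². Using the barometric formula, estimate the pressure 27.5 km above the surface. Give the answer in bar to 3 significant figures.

P ≈ 14.0 bar

Scale height: H = RT/g = 191.9 × 676.9 / 8.870 = 14645 m.
Barometric formula: P = P₀ exp(−z/H).
z/H = 27500/14645 = 1.8778; exp(−1.8778) = 0.15293.
P = 91.5 × 0.15293 = 13.993 bar.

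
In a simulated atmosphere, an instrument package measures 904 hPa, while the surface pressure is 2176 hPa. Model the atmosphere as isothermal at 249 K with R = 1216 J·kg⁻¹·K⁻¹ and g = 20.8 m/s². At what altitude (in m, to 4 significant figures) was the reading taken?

Scale height: H = RT/g = 1216 × 249 / 20.8 = 14557 m.
Invert the barometric formula: z = H ln(P₀/P).
P₀/P = 2176/904 = 2.4071; ln(2.4071) = 0.87842.
z = 14557 × 0.87842 = 12787 m.

z ≈ 12790 m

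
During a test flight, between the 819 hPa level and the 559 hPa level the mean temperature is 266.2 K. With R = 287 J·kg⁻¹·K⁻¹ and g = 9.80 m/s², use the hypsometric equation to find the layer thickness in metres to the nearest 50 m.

Hypsometric equation: Δz = (R T̄/g) ln(P₁/P₂).
R T̄/g = 287 × 266.2 / 9.80 = 7795.9 m.
ln(819/559) = ln(1.4651) = 0.38192.
Δz = 7795.9 × 0.38192 = 2977.4 m.

Δz ≈ 3000 m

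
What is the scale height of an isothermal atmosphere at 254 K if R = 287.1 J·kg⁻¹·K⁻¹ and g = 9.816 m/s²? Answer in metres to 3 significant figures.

The scale height of an isothermal atmosphere is H = RT/g.
H = 287.1 × 254 / 9.816 = 72923/9.816 = 7429.0 m.

H ≈ 7430 m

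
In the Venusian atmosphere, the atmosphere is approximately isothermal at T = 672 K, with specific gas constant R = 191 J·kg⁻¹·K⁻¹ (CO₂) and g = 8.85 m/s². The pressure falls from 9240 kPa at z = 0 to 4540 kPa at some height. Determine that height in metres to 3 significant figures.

z ≈ 10300 m

Scale height: H = RT/g = 191 × 672 / 8.85 = 14503 m.
Invert the barometric formula: z = H ln(P₀/P).
P₀/P = 9240/4540 = 2.0352; ln(2.0352) = 0.71059.
z = 14503 × 0.71059 = 10306 m.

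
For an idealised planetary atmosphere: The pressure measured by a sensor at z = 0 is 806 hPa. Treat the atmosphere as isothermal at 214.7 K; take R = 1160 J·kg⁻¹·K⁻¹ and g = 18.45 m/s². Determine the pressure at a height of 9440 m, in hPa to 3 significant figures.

P ≈ 401 hPa

Scale height: H = RT/g = 1160 × 214.7 / 18.45 = 13499 m.
Barometric formula: P = P₀ exp(−z/H).
z/H = 9440.0/13499 = 0.69931; exp(−0.69931) = 0.49693.
P = 806 × 0.49693 = 400.53 hPa.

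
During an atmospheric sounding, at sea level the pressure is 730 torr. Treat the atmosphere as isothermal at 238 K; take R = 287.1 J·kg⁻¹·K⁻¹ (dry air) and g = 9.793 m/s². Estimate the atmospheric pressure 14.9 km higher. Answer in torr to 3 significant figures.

P ≈ 86.3 torr

Scale height: H = RT/g = 287.1 × 238 / 9.793 = 6977.4 m.
Barometric formula: P = P₀ exp(−z/H).
z/H = 14900/6977.4 = 2.1355; exp(−2.1355) = 0.11819.
P = 730 × 0.11819 = 86.279 torr.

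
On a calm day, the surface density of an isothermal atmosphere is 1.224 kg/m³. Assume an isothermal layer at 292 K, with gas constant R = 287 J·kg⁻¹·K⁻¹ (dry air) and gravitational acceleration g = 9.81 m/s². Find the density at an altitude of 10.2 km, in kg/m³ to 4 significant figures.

ρ ≈ 0.3709 kg/m³

Scale height: H = RT/g = 287 × 292 / 9.81 = 8542.7 m.
In an isothermal atmosphere, density decays like pressure: ρ = ρ₀ exp(−z/H).
z/H = 10200/8542.7 = 1.1940; exp(−1.1940) = 0.30301.
ρ = 1.224 × 0.30301 = 0.37088 kg/m³.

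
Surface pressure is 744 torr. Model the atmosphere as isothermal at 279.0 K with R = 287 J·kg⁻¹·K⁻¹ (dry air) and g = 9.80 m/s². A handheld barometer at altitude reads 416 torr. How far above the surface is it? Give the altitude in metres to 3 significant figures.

Scale height: H = RT/g = 287 × 279.0 / 9.80 = 8170.7 m.
Invert the barometric formula: z = H ln(P₀/P).
P₀/P = 744/416 = 1.7885; ln(1.7885) = 0.58138.
z = 8170.7 × 0.58138 = 4750.3 m.

z ≈ 4750 m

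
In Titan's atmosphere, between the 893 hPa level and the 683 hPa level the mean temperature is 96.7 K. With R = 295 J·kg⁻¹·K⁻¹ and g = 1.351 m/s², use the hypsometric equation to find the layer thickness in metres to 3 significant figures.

Δz ≈ 5660 m

Hypsometric equation: Δz = (R T̄/g) ln(P₁/P₂).
R T̄/g = 295 × 96.7 / 1.351 = 21115 m.
ln(893/683) = ln(1.3075) = 0.26812.
Δz = 21115 × 0.26812 = 5661.4 m.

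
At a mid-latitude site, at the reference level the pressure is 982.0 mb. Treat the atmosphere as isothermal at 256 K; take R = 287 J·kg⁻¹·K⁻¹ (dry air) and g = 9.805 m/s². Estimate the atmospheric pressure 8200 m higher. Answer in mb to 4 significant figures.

Scale height: H = RT/g = 287 × 256 / 9.805 = 7493.3 m.
Barometric formula: P = P₀ exp(−z/H).
z/H = 8200.0/7493.3 = 1.0943; exp(−1.0943) = 0.33477.
P = 982.0 × 0.33477 = 328.74 mb.

P ≈ 328.7 mb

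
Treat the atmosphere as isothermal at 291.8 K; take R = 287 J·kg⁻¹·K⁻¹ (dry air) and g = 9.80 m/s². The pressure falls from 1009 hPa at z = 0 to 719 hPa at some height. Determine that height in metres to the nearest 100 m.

Scale height: H = RT/g = 287 × 291.8 / 9.80 = 8545.6 m.
Invert the barometric formula: z = H ln(P₀/P).
P₀/P = 1009/719 = 1.4033; ln(1.4033) = 0.33883.
z = 8545.6 × 0.33883 = 2895.5 m.

z ≈ 2900 m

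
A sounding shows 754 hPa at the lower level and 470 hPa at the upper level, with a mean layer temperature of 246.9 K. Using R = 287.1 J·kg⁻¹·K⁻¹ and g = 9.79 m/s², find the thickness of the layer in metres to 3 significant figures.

Hypsometric equation: Δz = (R T̄/g) ln(P₁/P₂).
R T̄/g = 287.1 × 246.9 / 9.79 = 7240.6 m.
ln(754/470) = ln(1.6043) = 0.47269.
Δz = 7240.6 × 0.47269 = 3422.6 m.

Δz ≈ 3420 m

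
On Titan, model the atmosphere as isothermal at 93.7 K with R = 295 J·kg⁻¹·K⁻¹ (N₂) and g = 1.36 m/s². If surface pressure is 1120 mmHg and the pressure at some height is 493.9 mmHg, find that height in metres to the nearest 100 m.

z ≈ 16600 m

Scale height: H = RT/g = 295 × 93.7 / 1.36 = 20325 m.
Invert the barometric formula: z = H ln(P₀/P).
P₀/P = 1120/493.9 = 2.2677; ln(2.2677) = 0.81877.
z = 20325 × 0.81877 = 16642 m.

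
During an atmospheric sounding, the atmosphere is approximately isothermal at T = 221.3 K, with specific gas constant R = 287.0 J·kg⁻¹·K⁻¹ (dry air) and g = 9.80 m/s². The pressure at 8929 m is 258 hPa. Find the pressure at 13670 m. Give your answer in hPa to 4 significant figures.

P ≈ 124.1 hPa

Scale height: H = RT/g = 287.0 × 221.3 / 9.80 = 6480.9 m.
Between two levels, P₂ = P₁ exp(−Δz/H) with Δz = z₂ − z₁.
Δz = 13670 − 8929.0 = 4741.0 m; Δz/H = 4741.0/6480.9 = 0.73153.
P₂ = 258 × exp(−0.73153) = 258 × 0.48117 = 124.14 hPa.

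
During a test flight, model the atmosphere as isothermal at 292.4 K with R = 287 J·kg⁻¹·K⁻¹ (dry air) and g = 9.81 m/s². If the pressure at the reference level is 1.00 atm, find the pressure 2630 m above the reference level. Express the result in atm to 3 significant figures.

P ≈ 0.735 atm

Scale height: H = RT/g = 287 × 292.4 / 9.81 = 8554.4 m.
Barometric formula: P = P₀ exp(−z/H).
z/H = 2630.0/8554.4 = 0.30744; exp(−0.30744) = 0.73533.
P = 1.00 × 0.73533 = 0.73533 atm.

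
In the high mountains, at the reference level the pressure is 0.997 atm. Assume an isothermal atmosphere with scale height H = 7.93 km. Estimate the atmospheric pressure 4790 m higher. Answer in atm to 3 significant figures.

P ≈ 0.545 atm

Barometric formula: P = P₀ exp(−z/H).
z/H = 4790.0/7930.0 = 0.60404; exp(−0.60404) = 0.54660.
P = 0.997 × 0.54660 = 0.54496 atm.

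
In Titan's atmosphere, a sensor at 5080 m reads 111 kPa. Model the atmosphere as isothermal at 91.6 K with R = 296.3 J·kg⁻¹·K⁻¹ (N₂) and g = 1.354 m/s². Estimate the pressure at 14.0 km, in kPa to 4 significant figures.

Scale height: H = RT/g = 296.3 × 91.6 / 1.354 = 20045 m.
Between two levels, P₂ = P₁ exp(−Δz/H) with Δz = z₂ − z₁.
Δz = 14000 − 5080.0 = 8920.0 m; Δz/H = 8920.0/20045 = 0.44500.
P₂ = 111 × exp(−0.44500) = 111 × 0.64082 = 71.131 kPa.

P ≈ 71.13 kPa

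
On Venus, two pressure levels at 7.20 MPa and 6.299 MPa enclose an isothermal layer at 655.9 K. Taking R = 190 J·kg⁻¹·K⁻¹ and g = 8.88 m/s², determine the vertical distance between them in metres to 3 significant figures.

Δz ≈ 1880 m

Hypsometric equation: Δz = (R T̄/g) ln(P₁/P₂).
R T̄/g = 190 × 655.9 / 8.88 = 14034 m.
ln(7.20/6.299) = ln(1.1430) = 0.13366.
Δz = 14034 × 0.13366 = 1875.8 m.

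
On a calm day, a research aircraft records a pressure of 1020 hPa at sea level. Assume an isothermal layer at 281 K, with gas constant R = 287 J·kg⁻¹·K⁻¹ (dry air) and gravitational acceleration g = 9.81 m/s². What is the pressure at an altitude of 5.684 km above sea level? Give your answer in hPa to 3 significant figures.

Scale height: H = RT/g = 287 × 281 / 9.81 = 8220.9 m.
Barometric formula: P = P₀ exp(−z/H).
z/H = 5684.0/8220.9 = 0.69141; exp(−0.69141) = 0.50087.
P = 1020 × 0.50087 = 510.89 hPa.

P ≈ 511 hPa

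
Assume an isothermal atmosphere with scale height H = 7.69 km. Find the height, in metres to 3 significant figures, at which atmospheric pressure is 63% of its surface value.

z ≈ 3550 m

Set P/P₀ = exp(−z/H) = 0.63, so z = −H ln(0.63).
−ln(0.63) = 0.46204; z = 7690.0 × 0.46204 = 3553.1 m.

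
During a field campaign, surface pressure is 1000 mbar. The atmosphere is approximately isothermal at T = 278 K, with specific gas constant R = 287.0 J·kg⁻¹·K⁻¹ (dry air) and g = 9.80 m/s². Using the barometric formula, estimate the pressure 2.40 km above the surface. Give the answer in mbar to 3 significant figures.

P ≈ 745 mbar

Scale height: H = RT/g = 287.0 × 278 / 9.80 = 8141.4 m.
Barometric formula: P = P₀ exp(−z/H).
z/H = 2400.0/8141.4 = 0.29479; exp(−0.29479) = 0.74469.
P = 1000 × 0.74469 = 744.69 mbar.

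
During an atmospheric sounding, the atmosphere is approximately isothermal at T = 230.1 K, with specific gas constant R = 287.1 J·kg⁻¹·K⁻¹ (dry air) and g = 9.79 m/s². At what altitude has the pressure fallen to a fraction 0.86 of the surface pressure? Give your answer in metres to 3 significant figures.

z ≈ 1020 m

Scale height: H = RT/g = 287.1 × 230.1 / 9.79 = 6747.9 m.
Set P/P₀ = exp(−z/H) = 0.86, so z = −H ln(0.86).
−ln(0.86) = 0.15082; z = 6747.9 × 0.15082 = 1017.7 m.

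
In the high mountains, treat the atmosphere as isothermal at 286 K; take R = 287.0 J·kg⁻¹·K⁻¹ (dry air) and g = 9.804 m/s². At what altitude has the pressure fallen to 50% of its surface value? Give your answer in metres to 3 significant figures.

Scale height: H = RT/g = 287.0 × 286 / 9.804 = 8372.3 m.
Set P/P₀ = exp(−z/H) = 0.5, so z = −H ln(0.5).
−ln(0.5) = 0.69315; z = 8372.3 × 0.69315 = 5803.3 m.

z ≈ 5800 m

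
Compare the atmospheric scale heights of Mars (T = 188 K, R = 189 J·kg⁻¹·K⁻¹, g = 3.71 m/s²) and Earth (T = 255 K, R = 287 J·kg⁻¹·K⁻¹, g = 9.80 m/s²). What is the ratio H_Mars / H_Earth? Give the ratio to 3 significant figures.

H = RT/g for each body.
H_Mars = 189 × 188 / 3.71 = 9577.4 m.
H_Earth = 287 × 255 / 9.80 = 7467.9 m.
H_Mars/H_Earth = 9577.4/7467.9 = 1.2825.

H_Mars/H_Earth ≈ 1.28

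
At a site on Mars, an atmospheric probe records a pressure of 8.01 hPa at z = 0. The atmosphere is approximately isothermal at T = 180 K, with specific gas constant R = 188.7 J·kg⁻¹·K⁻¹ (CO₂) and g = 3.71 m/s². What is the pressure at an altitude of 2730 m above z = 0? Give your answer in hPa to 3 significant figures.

P ≈ 5.94 hPa

Scale height: H = RT/g = 188.7 × 180 / 3.71 = 9155.3 m.
Barometric formula: P = P₀ exp(−z/H).
z/H = 2730.0/9155.3 = 0.29819; exp(−0.29819) = 0.74216.
P = 8.01 × 0.74216 = 5.9447 hPa.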